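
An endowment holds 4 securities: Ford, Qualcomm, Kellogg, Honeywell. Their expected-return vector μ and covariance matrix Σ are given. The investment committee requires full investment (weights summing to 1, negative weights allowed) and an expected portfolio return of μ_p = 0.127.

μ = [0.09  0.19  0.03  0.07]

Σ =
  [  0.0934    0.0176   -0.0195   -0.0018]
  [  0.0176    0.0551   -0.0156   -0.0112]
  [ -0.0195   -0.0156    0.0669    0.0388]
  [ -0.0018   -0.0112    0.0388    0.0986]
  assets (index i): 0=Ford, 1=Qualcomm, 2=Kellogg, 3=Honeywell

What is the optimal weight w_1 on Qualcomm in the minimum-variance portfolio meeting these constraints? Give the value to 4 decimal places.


x=Σ⁻¹μ = [0.4903  3.7344  1.0355  0.7356]
y=Σ⁻¹𝟙 = [11.0298  21.3637  20.3920  4.7456]
a=μᵀx=0.836212  b=𝟙ᵀx=5.995745  c=𝟙ᵀy=57.531173  D=ac−b²=12.159280
λ₁=(c·0.127−b)/D = (57.531173·0.127−5.995745)/12.159280 = 0.107795
λ₂=(a−b·0.127)/D = (0.836212−5.995745·0.127)/12.159280 = 0.006148
w* = 0.107795·x + 0.006148·y:
  w_0 = 0.107795·0.4903 + 0.006148·11.0298 = 0.1207  (Ford)
  w_1 = 0.107795·3.7344 + 0.006148·21.3637 = 0.5339  (Qualcomm)
  w_2 = 0.107795·1.0355 + 0.006148·20.3920 = 0.2370  (Kellogg)
  w_3 = 0.107795·0.7356 + 0.006148·4.7456 = 0.1085  (Honeywell)
Σw_i=1.0000  μᵀw=0.1270
σ²=wᵀΣw=λ₁·μ_p+λ₂ = 0.107795·0.127 + 0.006148 = 0.019838 ≈ 0.0198

0.5339


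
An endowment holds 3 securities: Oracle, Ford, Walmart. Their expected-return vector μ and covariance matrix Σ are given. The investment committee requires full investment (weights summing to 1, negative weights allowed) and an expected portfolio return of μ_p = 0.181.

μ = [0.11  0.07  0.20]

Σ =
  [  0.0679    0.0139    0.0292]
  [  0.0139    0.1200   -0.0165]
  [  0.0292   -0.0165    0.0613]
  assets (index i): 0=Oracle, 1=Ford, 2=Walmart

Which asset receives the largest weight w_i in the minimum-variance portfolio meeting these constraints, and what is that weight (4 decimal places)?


Walmart (0.8864)

u=Σ⁻¹μ = [-0.1721  1.1040  3.6418]
v=Σ⁻¹𝟙 = [5.7056  9.9085  16.2624]
a=μᵀu=0.786707  b=𝟙ᵀu=4.573699  c=𝟙ᵀv=31.876541  D=ac−b²=4.158791
λ₁=(c·0.181−b)/D = (31.876541·0.181−4.573699)/4.158791 = 0.287573
λ₂=(a−b·0.181)/D = (0.786707−4.573699·0.181)/4.158791 = -0.009890
w* = 0.287573·u + -0.009890·v:
  w_0 = 0.287573·-0.1721 + -0.009890·5.7056 = -0.1059  (Oracle)
  w_1 = 0.287573·1.1040 + -0.009890·9.9085 = 0.2195  (Ford)
  w_2 = 0.287573·3.6418 + -0.009890·16.2624 = 0.8864  (Walmart)
Σw_i=1.0000  μᵀw=0.1810
σ²=wᵀΣw=λ₁·μ_p+λ₂ = 0.287573·0.181 + -0.009890 = 0.042160 ≈ 0.0422


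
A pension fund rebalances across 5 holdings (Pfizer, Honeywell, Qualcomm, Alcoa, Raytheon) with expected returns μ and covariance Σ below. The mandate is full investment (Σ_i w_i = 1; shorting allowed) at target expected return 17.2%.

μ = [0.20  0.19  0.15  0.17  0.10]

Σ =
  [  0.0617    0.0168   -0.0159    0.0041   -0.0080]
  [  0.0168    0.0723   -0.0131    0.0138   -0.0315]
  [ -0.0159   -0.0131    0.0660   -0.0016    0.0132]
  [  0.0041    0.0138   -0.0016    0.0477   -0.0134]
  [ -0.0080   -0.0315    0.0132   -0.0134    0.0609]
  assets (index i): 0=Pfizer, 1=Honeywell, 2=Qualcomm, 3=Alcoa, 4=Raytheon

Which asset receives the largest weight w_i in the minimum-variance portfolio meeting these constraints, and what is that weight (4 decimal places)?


Pfizer (0.2962)

g=Σ⁻¹μ = [3.3704  3.4685  3.0610  3.4926  3.9838]
h=Σ⁻¹𝟙 = [17.3216  22.4514  18.0595  22.3842  31.3195]
a=μᵀg=2.784358  b=𝟙ᵀg=17.376274  c=𝟙ᵀh=111.536181  D=ac−b²=8.621794
λ₁=(c·0.172−b)/D = (111.536181·0.172−17.376274)/8.621794 = 0.209695
λ₂=(a−b·0.172)/D = (2.784358−17.376274·0.172)/8.621794 = -0.023703
w* = 0.209695·g + -0.023703·h:
  w_0 = 0.209695·3.3704 + -0.023703·17.3216 = 0.2962  (Pfizer)
  w_1 = 0.209695·3.4685 + -0.023703·22.4514 = 0.1952  (Honeywell)
  w_2 = 0.209695·3.0610 + -0.023703·18.0595 = 0.2138  (Qualcomm)
  w_3 = 0.209695·3.4926 + -0.023703·22.3842 = 0.2018  (Alcoa)
  w_4 = 0.209695·3.9838 + -0.023703·31.3195 = 0.0930  (Raytheon)
Σw_i=1.0000  μᵀw=0.1720
σ²=wᵀΣw=λ₁·μ_p+λ₂ = 0.209695·0.172 + -0.023703 = 0.012365 ≈ 0.0124


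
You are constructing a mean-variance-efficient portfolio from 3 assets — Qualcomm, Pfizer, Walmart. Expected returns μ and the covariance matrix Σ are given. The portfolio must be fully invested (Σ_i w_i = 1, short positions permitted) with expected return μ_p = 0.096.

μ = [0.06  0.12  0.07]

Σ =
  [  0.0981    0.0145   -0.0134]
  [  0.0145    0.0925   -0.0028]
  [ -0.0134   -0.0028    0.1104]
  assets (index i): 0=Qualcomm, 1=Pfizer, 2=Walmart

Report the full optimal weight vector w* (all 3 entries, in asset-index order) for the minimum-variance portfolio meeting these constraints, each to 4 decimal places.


0.1712  0.5542  0.2745

p=Σ⁻¹μ = [0.5285  1.2365  0.7296]
q=Σ⁻¹𝟙 = [10.2253  9.5270  10.5407]
a=μᵀp=0.231164  b=𝟙ᵀp=2.494609  c=𝟙ᵀq=30.293030  D=ac−b²=0.779594
λ₁=(c·0.096−b)/D = (30.293030·0.096−2.494609)/0.779594 = 0.530433
λ₂=(a−b·0.096)/D = (0.231164−2.494609·0.096)/0.779594 = -0.010670
w* = 0.530433·p + -0.010670·q:
  w_0 = 0.530433·0.5285 + -0.010670·10.2253 = 0.1712  (Qualcomm)
  w_1 = 0.530433·1.2365 + -0.010670·9.5270 = 0.5542  (Pfizer)
  w_2 = 0.530433·0.7296 + -0.010670·10.5407 = 0.2745  (Walmart)
Σw_i=1.0000  μᵀw=0.0960
σ²=wᵀΣw=λ₁·μ_p+λ₂ = 0.530433·0.096 + -0.010670 = 0.040252 ≈ 0.0403


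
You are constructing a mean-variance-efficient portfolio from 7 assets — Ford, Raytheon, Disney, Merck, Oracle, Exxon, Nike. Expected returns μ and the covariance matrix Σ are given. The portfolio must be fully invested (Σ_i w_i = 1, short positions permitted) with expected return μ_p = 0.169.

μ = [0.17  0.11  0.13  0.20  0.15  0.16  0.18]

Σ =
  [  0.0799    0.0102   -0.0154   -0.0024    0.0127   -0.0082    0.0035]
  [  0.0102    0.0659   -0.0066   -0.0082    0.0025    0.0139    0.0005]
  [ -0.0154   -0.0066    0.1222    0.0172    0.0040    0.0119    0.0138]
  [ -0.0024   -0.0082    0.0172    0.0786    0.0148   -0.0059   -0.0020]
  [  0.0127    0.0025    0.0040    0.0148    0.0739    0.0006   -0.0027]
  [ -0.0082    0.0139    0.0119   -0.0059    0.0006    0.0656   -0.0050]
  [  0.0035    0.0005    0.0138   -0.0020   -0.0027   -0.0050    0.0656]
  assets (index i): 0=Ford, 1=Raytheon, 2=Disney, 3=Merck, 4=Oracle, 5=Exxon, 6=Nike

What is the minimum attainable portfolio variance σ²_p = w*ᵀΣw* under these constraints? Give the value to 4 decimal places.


0.0129

g=Σ⁻¹μ = [2.1317  1.0415  0.3627  2.7121  1.1479  2.8731  2.8948]
h=Σ⁻¹𝟙 = [11.9225  11.7178  4.9157  13.1776  8.6182  15.6423  15.4331]
a=μᵀg=2.219464  b=𝟙ᵀg=13.163776  c=𝟙ᵀh=81.427048  D=ac−b²=7.439419
λ₁=(c·0.169−b)/D = (81.427048·0.169−13.163776)/7.439419 = 0.080301
λ₂=(a−b·0.169)/D = (2.219464−13.163776·0.169)/7.439419 = -0.000701
w* = 0.080301·g + -0.000701·h:
  w_0 = 0.080301·2.1317 + -0.000701·11.9225 = 0.1628  (Ford)
  w_1 = 0.080301·1.0415 + -0.000701·11.7178 = 0.0754  (Raytheon)
  w_2 = 0.080301·0.3627 + -0.000701·4.9157 = 0.0257  (Disney)
  w_3 = 0.080301·2.7121 + -0.000701·13.1776 = 0.2085  (Merck)
  w_4 = 0.080301·1.1479 + -0.000701·8.6182 = 0.0861  (Oracle)
  w_5 = 0.080301·2.8731 + -0.000701·15.6423 = 0.2197  (Exxon)
  w_6 = 0.080301·2.8948 + -0.000701·15.4331 = 0.2216  (Nike)
Σw_i=1.0000  μᵀw=0.1690
σ²=wᵀΣw=λ₁·μ_p+λ₂ = 0.080301·0.169 + -0.000701 = 0.012870 ≈ 0.0129


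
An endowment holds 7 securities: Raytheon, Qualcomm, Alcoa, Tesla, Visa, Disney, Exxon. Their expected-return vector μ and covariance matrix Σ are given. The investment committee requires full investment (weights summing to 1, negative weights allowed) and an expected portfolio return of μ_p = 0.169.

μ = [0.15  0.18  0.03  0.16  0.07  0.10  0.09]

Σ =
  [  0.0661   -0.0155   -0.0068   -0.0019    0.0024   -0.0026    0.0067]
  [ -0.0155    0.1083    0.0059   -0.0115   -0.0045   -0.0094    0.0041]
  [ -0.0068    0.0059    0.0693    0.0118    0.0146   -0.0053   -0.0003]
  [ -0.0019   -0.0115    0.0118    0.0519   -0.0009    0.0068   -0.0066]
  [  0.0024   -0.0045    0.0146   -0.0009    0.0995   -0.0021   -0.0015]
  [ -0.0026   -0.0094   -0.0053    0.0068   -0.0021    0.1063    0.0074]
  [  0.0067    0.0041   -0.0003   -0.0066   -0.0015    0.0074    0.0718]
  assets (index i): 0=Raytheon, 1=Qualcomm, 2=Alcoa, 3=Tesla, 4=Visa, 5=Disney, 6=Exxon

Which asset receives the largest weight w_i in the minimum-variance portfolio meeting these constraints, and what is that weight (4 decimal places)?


Tesla (0.4187)

p=Σ⁻¹μ = [2.8456  2.5662  -0.2691  3.8539  0.8615  0.9165  1.1181]
q=Σ⁻¹𝟙 = [18.9396  14.3950  10.2573  21.3177  9.3240  9.6021  12.5458]
a=μᵀp=1.749885  b=𝟙ᵀp=11.892608  c=𝟙ᵀq=96.381549  D=ac−b²=27.222478
λ₁=(c·0.169−b)/D = (96.381549·0.169−11.892608)/27.222478 = 0.161480
λ₂=(a−b·0.169)/D = (1.749885−11.892608·0.169)/27.222478 = -0.009550
w* = 0.161480·p + -0.009550·q:
  w_0 = 0.161480·2.8456 + -0.009550·18.9396 = 0.2786  (Raytheon)
  w_1 = 0.161480·2.5662 + -0.009550·14.3950 = 0.2769  (Qualcomm)
  w_2 = 0.161480·-0.2691 + -0.009550·10.2573 = -0.1414  (Alcoa)
  w_3 = 0.161480·3.8539 + -0.009550·21.3177 = 0.4187  (Tesla)
  w_4 = 0.161480·0.8615 + -0.009550·9.3240 = 0.0501  (Visa)
  w_5 = 0.161480·0.9165 + -0.009550·9.6021 = 0.0563  (Disney)
  w_6 = 0.161480·1.1181 + -0.009550·12.5458 = 0.0607  (Exxon)
Σw_i=1.0000  μᵀw=0.1690
σ²=wᵀΣw=λ₁·μ_p+λ₂ = 0.161480·0.169 + -0.009550 = 0.017740 ≈ 0.0177


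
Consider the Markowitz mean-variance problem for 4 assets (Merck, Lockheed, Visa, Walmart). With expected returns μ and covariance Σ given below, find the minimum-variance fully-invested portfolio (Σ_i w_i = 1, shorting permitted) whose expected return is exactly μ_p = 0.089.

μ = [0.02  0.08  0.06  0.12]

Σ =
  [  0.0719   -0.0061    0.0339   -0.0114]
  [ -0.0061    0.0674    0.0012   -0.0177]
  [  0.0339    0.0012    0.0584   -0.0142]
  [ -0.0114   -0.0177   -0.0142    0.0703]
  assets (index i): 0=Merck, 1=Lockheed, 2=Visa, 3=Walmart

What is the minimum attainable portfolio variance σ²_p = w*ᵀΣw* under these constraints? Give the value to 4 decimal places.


0.0147

g=Σ⁻¹μ = [0.1041  1.8238  1.5357  2.4932]
h=Σ⁻¹𝟙 = [12.4388  22.2456  15.5190  24.9775]
a=μᵀg=0.539317  b=𝟙ᵀg=5.956872  c=𝟙ᵀh=75.180960  D=ac−b²=5.062054
λ₁=(c·0.089−b)/D = (75.180960·0.089−5.956872)/5.062054 = 0.145047
λ₂=(a−b·0.089)/D = (0.539317−5.956872·0.089)/5.062054 = 0.001809
w* = 0.145047·g + 0.001809·h:
  w_0 = 0.145047·0.1041 + 0.001809·12.4388 = 0.0376  (Merck)
  w_1 = 0.145047·1.8238 + 0.001809·22.2456 = 0.3048  (Lockheed)
  w_2 = 0.145047·1.5357 + 0.001809·15.5190 = 0.2508  (Visa)
  w_3 = 0.145047·2.4932 + 0.001809·24.9775 = 0.4068  (Walmart)
Σw_i=1.0000  μᵀw=0.0890
σ²=wᵀΣw=λ₁·μ_p+λ₂ = 0.145047·0.089 + 0.001809 = 0.014718 ≈ 0.0147


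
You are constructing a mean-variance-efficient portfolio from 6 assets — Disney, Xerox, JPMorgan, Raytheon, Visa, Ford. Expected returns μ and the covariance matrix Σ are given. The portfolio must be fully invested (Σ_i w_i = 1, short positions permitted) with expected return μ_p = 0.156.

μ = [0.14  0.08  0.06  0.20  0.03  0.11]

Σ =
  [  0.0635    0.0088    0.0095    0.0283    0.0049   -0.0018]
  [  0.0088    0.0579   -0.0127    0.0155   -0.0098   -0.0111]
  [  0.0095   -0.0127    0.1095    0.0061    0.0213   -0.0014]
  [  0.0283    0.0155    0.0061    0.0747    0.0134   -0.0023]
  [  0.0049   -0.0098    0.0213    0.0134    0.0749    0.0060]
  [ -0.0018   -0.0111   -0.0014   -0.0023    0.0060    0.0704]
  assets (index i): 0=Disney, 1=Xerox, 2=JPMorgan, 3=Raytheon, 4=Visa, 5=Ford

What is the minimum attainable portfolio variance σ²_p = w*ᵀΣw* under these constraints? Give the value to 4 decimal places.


0.0281

p=Σ⁻¹μ = [1.1169  1.0935  0.5247  2.0775  -0.1992  1.8588]
q=Σ⁻¹𝟙 = [9.6925  22.1382  8.7334  2.9260  11.2243  17.2556]
a=μᵀp=0.889304  b=𝟙ᵀp=6.472042  c=𝟙ᵀq=71.969914  D=ac−b²=22.115844
λ₁=(c·0.156−b)/D = (71.969914·0.156−6.472042)/22.115844 = 0.215016
λ₂=(a−b·0.156)/D = (0.889304−6.472042·0.156)/22.115844 = -0.005441
w* = 0.215016·p + -0.005441·q:
  w_0 = 0.215016·1.1169 + -0.005441·9.6925 = 0.1874  (Disney)
  w_1 = 0.215016·1.0935 + -0.005441·22.1382 = 0.1147  (Xerox)
  w_2 = 0.215016·0.5247 + -0.005441·8.7334 = 0.0653  (JPMorgan)
  w_3 = 0.215016·2.0775 + -0.005441·2.9260 = 0.4308  (Raytheon)
  w_4 = 0.215016·-0.1992 + -0.005441·11.2243 = -0.1039  (Visa)
  w_5 = 0.215016·1.8588 + -0.005441·17.2556 = 0.3058  (Ford)
Σw_i=1.0000  μᵀw=0.1560
σ²=wᵀΣw=λ₁·μ_p+λ₂ = 0.215016·0.156 + -0.005441 = 0.028101 ≈ 0.0281


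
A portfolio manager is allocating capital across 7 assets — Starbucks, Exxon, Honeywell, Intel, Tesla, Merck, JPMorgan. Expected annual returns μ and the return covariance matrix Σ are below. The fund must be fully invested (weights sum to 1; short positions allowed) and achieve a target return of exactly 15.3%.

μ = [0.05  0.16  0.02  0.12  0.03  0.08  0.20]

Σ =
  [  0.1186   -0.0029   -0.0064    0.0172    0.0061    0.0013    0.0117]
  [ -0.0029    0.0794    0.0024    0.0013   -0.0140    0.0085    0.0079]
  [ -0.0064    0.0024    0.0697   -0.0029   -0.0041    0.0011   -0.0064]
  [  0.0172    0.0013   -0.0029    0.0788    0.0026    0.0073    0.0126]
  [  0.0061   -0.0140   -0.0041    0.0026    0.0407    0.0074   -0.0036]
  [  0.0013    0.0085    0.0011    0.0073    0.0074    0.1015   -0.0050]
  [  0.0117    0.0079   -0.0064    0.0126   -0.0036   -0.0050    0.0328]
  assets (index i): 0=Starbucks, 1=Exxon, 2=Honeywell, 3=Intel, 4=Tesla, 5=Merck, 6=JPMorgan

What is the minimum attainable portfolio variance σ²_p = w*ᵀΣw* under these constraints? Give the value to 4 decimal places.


g=Σ⁻¹μ = [-0.2643  1.5928  0.8813  0.4779  1.7806  0.7855  6.1118]
h=Σ⁻¹𝟙 = [4.1483  13.7127  19.1684  5.4290  31.7467  7.3123  31.9590]
a=μᵀg=1.655214  b=𝟙ᵀg=11.365496  c=𝟙ᵀh=113.476480  D=ac−b²=58.653412
λ₁=(c·0.153−b)/D = (113.476480·0.153−11.365496)/58.653412 = 0.102235
λ₂=(a−b·0.153)/D = (1.655214−11.365496·0.153)/58.653412 = -0.001427
w* = 0.102235·g + -0.001427·h:
  w_0 = 0.102235·-0.2643 + -0.001427·4.1483 = -0.0329  (Starbucks)
  w_1 = 0.102235·1.5928 + -0.001427·13.7127 = 0.1433  (Exxon)
  w_2 = 0.102235·0.8813 + -0.001427·19.1684 = 0.0627  (Honeywell)
  w_3 = 0.102235·0.4779 + -0.001427·5.4290 = 0.0411  (Intel)
  w_4 = 0.102235·1.7806 + -0.001427·31.7467 = 0.1367  (Tesla)
  w_5 = 0.102235·0.7855 + -0.001427·7.3123 = 0.0699  (Merck)
  w_6 = 0.102235·6.1118 + -0.001427·31.9590 = 0.5792  (JPMorgan)
Σw_i=1.0000  μᵀw=0.1530
σ²=wᵀΣw=λ₁·μ_p+λ₂ = 0.102235·0.153 + -0.001427 = 0.014215 ≈ 0.0142

0.0142


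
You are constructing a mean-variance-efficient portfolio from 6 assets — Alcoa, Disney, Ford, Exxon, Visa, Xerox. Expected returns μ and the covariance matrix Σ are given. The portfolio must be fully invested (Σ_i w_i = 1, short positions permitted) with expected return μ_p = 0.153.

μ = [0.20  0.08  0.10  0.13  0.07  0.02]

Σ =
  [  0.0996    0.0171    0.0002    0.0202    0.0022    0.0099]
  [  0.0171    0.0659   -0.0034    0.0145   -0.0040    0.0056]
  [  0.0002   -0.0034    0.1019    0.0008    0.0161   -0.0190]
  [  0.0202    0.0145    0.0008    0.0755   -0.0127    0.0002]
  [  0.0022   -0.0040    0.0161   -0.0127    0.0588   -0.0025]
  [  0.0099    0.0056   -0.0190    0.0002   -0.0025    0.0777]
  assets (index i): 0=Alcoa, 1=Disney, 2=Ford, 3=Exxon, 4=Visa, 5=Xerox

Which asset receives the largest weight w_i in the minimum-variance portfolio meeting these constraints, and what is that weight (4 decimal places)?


p=Σ⁻¹μ = [1.5688  0.5989  0.8369  1.3885  1.2541  0.2558]
q=Σ⁻¹𝟙 = [3.5074  11.7966  9.9063  12.9910  18.3903  14.5536]
a=μᵀp=0.718775  b=𝟙ᵀp=5.903061  c=𝟙ᵀq=71.145139  D=ac−b²=16.291253
λ₁=(c·0.153−b)/D = (71.145139·0.153−5.903061)/16.291253 = 0.305817
λ₂=(a−b·0.153)/D = (0.718775−5.903061·0.153)/16.291253 = -0.011319
w* = 0.305817·p + -0.011319·q:
  w_0 = 0.305817·1.5688 + -0.011319·3.5074 = 0.4401  (Alcoa)
  w_1 = 0.305817·0.5989 + -0.011319·11.7966 = 0.0496  (Disney)
  w_2 = 0.305817·0.8369 + -0.011319·9.9063 = 0.1438  (Ford)
  w_3 = 0.305817·1.3885 + -0.011319·12.9910 = 0.2776  (Exxon)
  w_4 = 0.305817·1.2541 + -0.011319·18.3903 = 0.1754  (Visa)
  w_5 = 0.305817·0.2558 + -0.011319·14.5536 = -0.0865  (Xerox)
Σw_i=1.0000  μᵀw=0.1530
σ²=wᵀΣw=λ₁·μ_p+λ₂ = 0.305817·0.153 + -0.011319 = 0.035472 ≈ 0.0355

Alcoa (0.4401)


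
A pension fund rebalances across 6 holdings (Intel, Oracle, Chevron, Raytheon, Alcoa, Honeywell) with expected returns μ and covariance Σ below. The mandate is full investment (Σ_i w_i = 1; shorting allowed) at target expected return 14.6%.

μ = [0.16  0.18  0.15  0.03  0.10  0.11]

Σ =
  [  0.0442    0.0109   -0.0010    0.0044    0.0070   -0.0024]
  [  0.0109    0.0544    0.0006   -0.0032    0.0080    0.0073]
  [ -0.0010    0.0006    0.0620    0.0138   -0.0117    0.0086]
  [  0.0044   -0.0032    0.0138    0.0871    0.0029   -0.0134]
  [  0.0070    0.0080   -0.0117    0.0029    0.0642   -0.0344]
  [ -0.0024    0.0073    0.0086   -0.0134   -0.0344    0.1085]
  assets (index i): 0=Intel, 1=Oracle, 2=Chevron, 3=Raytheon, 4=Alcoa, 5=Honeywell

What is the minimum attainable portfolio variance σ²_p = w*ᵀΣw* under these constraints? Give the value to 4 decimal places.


0.0131

p=Σ⁻¹μ = [2.8660  2.1878  2.6655  0.0027  2.2207  1.4232]
q=Σ⁻¹𝟙 = [16.6941  9.7358  16.2642  10.1567  23.8700  16.4641]
a=μᵀp=1.630884  b=𝟙ᵀp=11.365876  c=𝟙ᵀq=93.184868  D=ac−b²=22.790572
λ₁=(c·0.146−b)/D = (93.184868·0.146−11.365876)/22.790572 = 0.098247
λ₂=(a−b·0.146)/D = (1.630884−11.365876·0.146)/22.790572 = -0.001252
w* = 0.098247·p + -0.001252·q:
  w_0 = 0.098247·2.8660 + -0.001252·16.6941 = 0.2607  (Intel)
  w_1 = 0.098247·2.1878 + -0.001252·9.7358 = 0.2028  (Oracle)
  w_2 = 0.098247·2.6655 + -0.001252·16.2642 = 0.2415  (Chevron)
  w_3 = 0.098247·0.0027 + -0.001252·10.1567 = -0.0124  (Raytheon)
  w_4 = 0.098247·2.2207 + -0.001252·23.8700 = 0.1883  (Alcoa)
  w_5 = 0.098247·1.4232 + -0.001252·16.4641 = 0.1192  (Honeywell)
Σw_i=1.0000  μᵀw=0.1460
σ²=wᵀΣw=λ₁·μ_p+λ₂ = 0.098247·0.146 + -0.001252 = 0.013092 ≈ 0.0131


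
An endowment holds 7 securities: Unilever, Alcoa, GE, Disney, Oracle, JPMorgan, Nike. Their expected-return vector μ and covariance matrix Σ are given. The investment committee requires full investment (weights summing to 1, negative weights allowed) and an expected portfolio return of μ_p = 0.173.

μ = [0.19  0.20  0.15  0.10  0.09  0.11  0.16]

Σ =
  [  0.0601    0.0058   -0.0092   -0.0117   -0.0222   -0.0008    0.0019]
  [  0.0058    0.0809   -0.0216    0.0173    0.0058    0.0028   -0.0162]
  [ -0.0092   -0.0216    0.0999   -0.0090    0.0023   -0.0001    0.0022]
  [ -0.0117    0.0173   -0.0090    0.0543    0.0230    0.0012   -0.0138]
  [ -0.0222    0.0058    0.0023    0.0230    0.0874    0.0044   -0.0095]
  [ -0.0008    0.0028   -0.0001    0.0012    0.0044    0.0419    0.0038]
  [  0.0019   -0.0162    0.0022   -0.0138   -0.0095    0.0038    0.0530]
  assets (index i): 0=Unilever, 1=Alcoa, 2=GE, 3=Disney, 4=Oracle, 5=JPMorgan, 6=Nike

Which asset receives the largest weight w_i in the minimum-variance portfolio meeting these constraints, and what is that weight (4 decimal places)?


Alcoa (0.2696)

u=Σ⁻¹μ = [4.2452  3.0340  2.6581  2.6926  1.5263  1.8622  4.5249]
v=Σ⁻¹𝟙 = [26.5414  13.9791  16.7304  23.9489  12.6775  18.8633  28.6505]
a=μᵀu=3.147537  b=𝟙ᵀu=20.543175  c=𝟙ᵀv=141.391254  D=ac−b²=23.012123
λ₁=(c·0.173−b)/D = (141.391254·0.173−20.543175)/23.012123 = 0.170237
λ₂=(a−b·0.173)/D = (3.147537−20.543175·0.173)/23.012123 = -0.017662
w* = 0.170237·u + -0.017662·v:
  w_0 = 0.170237·4.2452 + -0.017662·26.5414 = 0.2539  (Unilever)
  w_1 = 0.170237·3.0340 + -0.017662·13.9791 = 0.2696  (Alcoa)
  w_2 = 0.170237·2.6581 + -0.017662·16.7304 = 0.1570  (GE)
  w_3 = 0.170237·2.6926 + -0.017662·23.9489 = 0.0354  (Disney)
  w_4 = 0.170237·1.5263 + -0.017662·12.6775 = 0.0359  (Oracle)
  w_5 = 0.170237·1.8622 + -0.017662·18.8633 = -0.0161  (JPMorgan)
  w_6 = 0.170237·4.5249 + -0.017662·28.6505 = 0.2643  (Nike)
Σw_i=1.0000  μᵀw=0.1730
σ²=wᵀΣw=λ₁·μ_p+λ₂ = 0.170237·0.173 + -0.017662 = 0.011789 ≈ 0.0118


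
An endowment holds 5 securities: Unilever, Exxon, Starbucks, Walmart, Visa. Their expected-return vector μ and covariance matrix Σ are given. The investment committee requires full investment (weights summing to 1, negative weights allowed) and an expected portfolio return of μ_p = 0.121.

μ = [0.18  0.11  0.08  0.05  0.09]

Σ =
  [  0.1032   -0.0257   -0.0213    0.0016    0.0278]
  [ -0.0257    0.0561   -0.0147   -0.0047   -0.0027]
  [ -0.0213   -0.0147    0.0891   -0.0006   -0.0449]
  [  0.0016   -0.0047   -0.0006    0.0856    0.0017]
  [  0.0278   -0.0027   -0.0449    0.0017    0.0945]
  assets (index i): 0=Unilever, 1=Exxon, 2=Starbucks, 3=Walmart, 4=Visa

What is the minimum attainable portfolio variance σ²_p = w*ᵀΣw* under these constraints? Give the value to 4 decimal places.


0.0105

x=Σ⁻¹μ = [3.0106  4.3197  3.1875  0.7538  1.6911]
y=Σ⁻¹𝟙 = [19.9838  37.7593  33.0191  13.1917  21.2331]
a=μᵀx=1.461965  b=𝟙ᵀx=12.962703  c=𝟙ᵀy=125.187005  D=ac−b²=14.987391
λ₁=(c·0.121−b)/D = (125.187005·0.121−12.962703)/14.987391 = 0.145784
λ₂=(a−b·0.121)/D = (1.461965−12.962703·0.121)/14.987391 = -0.007107
w* = 0.145784·x + -0.007107·y:
  w_0 = 0.145784·3.0106 + -0.007107·19.9838 = 0.2969  (Unilever)
  w_1 = 0.145784·4.3197 + -0.007107·37.7593 = 0.3614  (Exxon)
  w_2 = 0.145784·3.1875 + -0.007107·33.0191 = 0.2300  (Starbucks)
  w_3 = 0.145784·0.7538 + -0.007107·13.1917 = 0.0161  (Walmart)
  w_4 = 0.145784·1.6911 + -0.007107·21.2331 = 0.0956  (Visa)
Σw_i=1.0000  μᵀw=0.1210
σ²=wᵀΣw=λ₁·μ_p+λ₂ = 0.145784·0.121 + -0.007107 = 0.010532 ≈ 0.0105


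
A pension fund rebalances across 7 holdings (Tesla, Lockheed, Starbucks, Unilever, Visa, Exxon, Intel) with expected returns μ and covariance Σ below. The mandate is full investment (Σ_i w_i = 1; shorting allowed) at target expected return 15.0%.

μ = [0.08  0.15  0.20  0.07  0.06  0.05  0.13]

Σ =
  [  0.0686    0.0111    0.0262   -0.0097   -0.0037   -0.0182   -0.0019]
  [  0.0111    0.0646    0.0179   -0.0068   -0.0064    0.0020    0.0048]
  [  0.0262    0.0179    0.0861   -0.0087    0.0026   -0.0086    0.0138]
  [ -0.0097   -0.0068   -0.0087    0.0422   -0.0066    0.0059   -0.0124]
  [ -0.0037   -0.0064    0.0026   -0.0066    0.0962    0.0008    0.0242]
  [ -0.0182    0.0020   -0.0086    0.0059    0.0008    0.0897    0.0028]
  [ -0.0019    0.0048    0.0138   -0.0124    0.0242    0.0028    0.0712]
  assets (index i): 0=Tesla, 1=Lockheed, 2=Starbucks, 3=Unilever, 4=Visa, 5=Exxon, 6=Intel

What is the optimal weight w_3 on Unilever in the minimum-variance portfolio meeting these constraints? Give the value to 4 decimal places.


0.2532

p=Σ⁻¹μ = [0.8520  1.9160  1.7405  3.0212  0.5086  0.5978  1.7119]
q=Σ⁻¹𝟙 = [19.7902  14.0718  4.8240  35.7888  10.5815  12.4009  14.8381]
a=μᵀp=1.198091  b=𝟙ᵀp=10.347886  c=𝟙ᵀq=112.295266  D=ac−b²=27.461214
λ₁=(c·0.150−b)/D = (112.295266·0.150−10.347886)/27.461214 = 0.236567
λ₂=(a−b·0.150)/D = (1.198091−10.347886·0.150)/27.461214 = -0.012894
w* = 0.236567·p + -0.012894·q:
  w_0 = 0.236567·0.8520 + -0.012894·19.7902 = -0.0536  (Tesla)
  w_1 = 0.236567·1.9160 + -0.012894·14.0718 = 0.2718  (Lockheed)
  w_2 = 0.236567·1.7405 + -0.012894·4.8240 = 0.3495  (Starbucks)
  w_3 = 0.236567·3.0212 + -0.012894·35.7888 = 0.2532  (Unilever)
  w_4 = 0.236567·0.5086 + -0.012894·10.5815 = -0.0161  (Visa)
  w_5 = 0.236567·0.5978 + -0.012894·12.4009 = -0.0185  (Exxon)
  w_6 = 0.236567·1.7119 + -0.012894·14.8381 = 0.2136  (Intel)
Σw_i=1.0000  μᵀw=0.1500
σ²=wᵀΣw=λ₁·μ_p+λ₂ = 0.236567·0.150 + -0.012894 = 0.022591 ≈ 0.0226


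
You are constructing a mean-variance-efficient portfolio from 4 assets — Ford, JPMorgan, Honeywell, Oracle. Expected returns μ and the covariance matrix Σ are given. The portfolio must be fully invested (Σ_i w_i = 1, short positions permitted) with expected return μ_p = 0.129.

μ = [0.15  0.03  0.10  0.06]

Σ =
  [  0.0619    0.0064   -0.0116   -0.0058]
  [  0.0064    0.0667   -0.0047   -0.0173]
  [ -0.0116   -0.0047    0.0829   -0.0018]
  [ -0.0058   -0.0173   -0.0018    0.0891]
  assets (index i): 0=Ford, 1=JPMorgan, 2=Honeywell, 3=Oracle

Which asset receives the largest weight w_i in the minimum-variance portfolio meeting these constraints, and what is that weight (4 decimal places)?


Ford (0.6149)

g=Σ⁻¹μ = [2.7674  0.5584  1.6468  0.9952]
h=Σ⁻¹𝟙 = [18.7866  18.5722  16.1000  16.3776]
a=μᵀg=0.656252  b=𝟙ᵀg=5.967809  c=𝟙ᵀh=69.836410  D=ac−b²=10.215519
λ₁=(c·0.129−b)/D = (69.836410·0.129−5.967809)/10.215519 = 0.297693
λ₂=(a−b·0.129)/D = (0.656252−5.967809·0.129)/10.215519 = -0.011120
w* = 0.297693·g + -0.011120·h:
  w_0 = 0.297693·2.7674 + -0.011120·18.7866 = 0.6149  (Ford)
  w_1 = 0.297693·0.5584 + -0.011120·18.5722 = -0.0403  (JPMorgan)
  w_2 = 0.297693·1.6468 + -0.011120·16.1000 = 0.3112  (Honeywell)
  w_3 = 0.297693·0.9952 + -0.011120·16.3776 = 0.1142  (Oracle)
Σw_i=1.0000  μᵀw=0.1290
σ²=wᵀΣw=λ₁·μ_p+λ₂ = 0.297693·0.129 + -0.011120 = 0.027282 ≈ 0.0273


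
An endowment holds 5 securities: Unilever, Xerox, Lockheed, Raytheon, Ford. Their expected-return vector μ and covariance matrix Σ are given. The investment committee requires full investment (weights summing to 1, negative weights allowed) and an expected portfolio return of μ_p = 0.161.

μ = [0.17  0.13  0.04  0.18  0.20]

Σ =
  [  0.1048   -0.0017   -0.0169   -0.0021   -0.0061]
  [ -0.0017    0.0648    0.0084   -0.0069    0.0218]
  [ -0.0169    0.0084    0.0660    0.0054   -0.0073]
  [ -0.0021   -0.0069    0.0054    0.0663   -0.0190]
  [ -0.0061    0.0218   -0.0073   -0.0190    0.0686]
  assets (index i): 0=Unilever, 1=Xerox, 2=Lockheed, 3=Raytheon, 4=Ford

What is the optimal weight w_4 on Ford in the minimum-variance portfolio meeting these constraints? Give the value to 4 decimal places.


0.3030

x=Σ⁻¹μ = [2.1354  0.9853  1.1481  3.9395  4.0055]
y=Σ⁻¹𝟙 = [14.2647  8.6520  18.2963  20.9162  20.8363]
a=μᵀx=2.047233  b=𝟙ᵀx=12.213796  c=𝟙ᵀy=82.965538  D=ac−b²=20.672996
λ₁=(c·0.161−b)/D = (82.965538·0.161−12.213796)/20.672996 = 0.055321
λ₂=(a−b·0.161)/D = (2.047233−12.213796·0.161)/20.672996 = 0.003909
w* = 0.055321·x + 0.003909·y:
  w_0 = 0.055321·2.1354 + 0.003909·14.2647 = 0.1739  (Unilever)
  w_1 = 0.055321·0.9853 + 0.003909·8.6520 = 0.0883  (Xerox)
  w_2 = 0.055321·1.1481 + 0.003909·18.2963 = 0.1350  (Lockheed)
  w_3 = 0.055321·3.9395 + 0.003909·20.9162 = 0.2997  (Raytheon)
  w_4 = 0.055321·4.0055 + 0.003909·20.8363 = 0.3030  (Ford)
Σw_i=1.0000  μᵀw=0.1610
σ²=wᵀΣw=λ₁·μ_p+λ₂ = 0.055321·0.161 + 0.003909 = 0.012816 ≈ 0.0128


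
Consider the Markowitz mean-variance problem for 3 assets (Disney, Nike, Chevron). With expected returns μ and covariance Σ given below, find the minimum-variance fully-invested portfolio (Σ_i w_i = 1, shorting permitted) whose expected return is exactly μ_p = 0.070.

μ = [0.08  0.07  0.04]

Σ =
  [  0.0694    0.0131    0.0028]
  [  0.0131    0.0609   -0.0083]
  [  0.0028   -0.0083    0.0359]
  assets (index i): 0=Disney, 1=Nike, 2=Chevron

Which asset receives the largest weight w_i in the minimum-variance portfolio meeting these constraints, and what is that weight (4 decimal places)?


Disney (0.4544)

u=Σ⁻¹μ = [0.8853  1.1373  1.3081]
v=Σ⁻¹𝟙 = [9.6251  18.6310  31.4119]
a=μᵀu=0.202756  b=𝟙ᵀu=3.330655  c=𝟙ᵀv=59.668019  D=ac−b²=1.004783
λ₁=(c·0.070−b)/D = (59.668019·0.070−3.330655)/1.004783 = 0.842079
λ₂=(a−b·0.070)/D = (0.202756−3.330655·0.070)/1.004783 = -0.030245
w* = 0.842079·u + -0.030245·v:
  w_0 = 0.842079·0.8853 + -0.030245·9.6251 = 0.4544  (Disney)
  w_1 = 0.842079·1.1373 + -0.030245·18.6310 = 0.3942  (Nike)
  w_2 = 0.842079·1.3081 + -0.030245·31.4119 = 0.1515  (Chevron)
Σw_i=1.0000  μᵀw=0.0700
σ²=wᵀΣw=λ₁·μ_p+λ₂ = 0.842079·0.070 + -0.030245 = 0.028700 ≈ 0.0287


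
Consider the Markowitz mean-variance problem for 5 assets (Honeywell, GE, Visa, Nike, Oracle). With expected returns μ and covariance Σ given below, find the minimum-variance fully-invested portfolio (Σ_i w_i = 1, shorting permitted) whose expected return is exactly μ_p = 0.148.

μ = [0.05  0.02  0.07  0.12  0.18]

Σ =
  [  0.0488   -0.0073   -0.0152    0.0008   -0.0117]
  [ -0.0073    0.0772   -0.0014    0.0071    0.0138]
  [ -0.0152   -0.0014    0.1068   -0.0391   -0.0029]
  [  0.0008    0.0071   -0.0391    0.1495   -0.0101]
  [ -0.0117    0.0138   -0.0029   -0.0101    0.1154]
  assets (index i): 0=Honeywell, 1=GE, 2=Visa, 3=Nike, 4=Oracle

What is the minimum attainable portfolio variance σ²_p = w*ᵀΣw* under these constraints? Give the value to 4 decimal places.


0.0382

u=Σ⁻¹μ = [1.9142  0.0065  1.4561  1.3016  1.9036]
v=Σ⁻¹𝟙 = [30.8086  13.0501  18.4549  11.5215  11.7007]
a=μᵀu=0.696603  b=𝟙ᵀu=6.581970  c=𝟙ᵀv=85.535749  D=ac−b²=16.262168
λ₁=(c·0.148−b)/D = (85.535749·0.148−6.581970)/16.262168 = 0.373709
λ₂=(a−b·0.148)/D = (0.696603−6.581970·0.148)/16.262168 = -0.017066
w* = 0.373709·u + -0.017066·v:
  w_0 = 0.373709·1.9142 + -0.017066·30.8086 = 0.1896  (Honeywell)
  w_1 = 0.373709·0.0065 + -0.017066·13.0501 = -0.2203  (GE)
  w_2 = 0.373709·1.4561 + -0.017066·18.4549 = 0.2292  (Visa)
  w_3 = 0.373709·1.3016 + -0.017066·11.5215 = 0.2898  (Nike)
  w_4 = 0.373709·1.9036 + -0.017066·11.7007 = 0.5117  (Oracle)
Σw_i=1.0000  μᵀw=0.1480
σ²=wᵀΣw=λ₁·μ_p+λ₂ = 0.373709·0.148 + -0.017066 = 0.038243 ≈ 0.0382


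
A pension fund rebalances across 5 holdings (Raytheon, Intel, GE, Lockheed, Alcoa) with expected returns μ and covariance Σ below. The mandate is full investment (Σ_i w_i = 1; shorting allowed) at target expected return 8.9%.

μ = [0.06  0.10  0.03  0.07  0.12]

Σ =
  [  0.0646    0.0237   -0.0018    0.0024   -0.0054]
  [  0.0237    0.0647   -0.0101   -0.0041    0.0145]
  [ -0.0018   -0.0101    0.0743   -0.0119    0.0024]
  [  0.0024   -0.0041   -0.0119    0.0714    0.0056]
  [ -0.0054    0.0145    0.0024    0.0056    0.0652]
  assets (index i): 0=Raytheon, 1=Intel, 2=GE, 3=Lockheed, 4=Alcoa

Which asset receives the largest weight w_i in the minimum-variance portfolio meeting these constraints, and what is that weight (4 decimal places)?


Alcoa (0.3413)

p=Σ⁻¹μ = [0.6148  1.1516  0.6896  1.0214  1.5222]
q=Σ⁻¹𝟙 = [11.7956  12.3507  17.6721  16.3608  11.5119]
a=μᵀp=0.426901  b=𝟙ᵀp=4.999655  c=𝟙ᵀq=69.691130  D=ac−b²=4.754639
λ₁=(c·0.089−b)/D = (69.691130·0.089−4.999655)/4.754639 = 0.252986
λ₂=(a−b·0.089)/D = (0.426901−4.999655·0.089)/4.754639 = -0.003800
w* = 0.252986·p + -0.003800·q:
  w_0 = 0.252986·0.6148 + -0.003800·11.7956 = 0.1107  (Raytheon)
  w_1 = 0.252986·1.1516 + -0.003800·12.3507 = 0.2444  (Intel)
  w_2 = 0.252986·0.6896 + -0.003800·17.6721 = 0.1073  (GE)
  w_3 = 0.252986·1.0214 + -0.003800·16.3608 = 0.1962  (Lockheed)
  w_4 = 0.252986·1.5222 + -0.003800·11.5119 = 0.3413  (Alcoa)
Σw_i=1.0000  μᵀw=0.0890
σ²=wᵀΣw=λ₁·μ_p+λ₂ = 0.252986·0.089 + -0.003800 = 0.018716 ≈ 0.0187


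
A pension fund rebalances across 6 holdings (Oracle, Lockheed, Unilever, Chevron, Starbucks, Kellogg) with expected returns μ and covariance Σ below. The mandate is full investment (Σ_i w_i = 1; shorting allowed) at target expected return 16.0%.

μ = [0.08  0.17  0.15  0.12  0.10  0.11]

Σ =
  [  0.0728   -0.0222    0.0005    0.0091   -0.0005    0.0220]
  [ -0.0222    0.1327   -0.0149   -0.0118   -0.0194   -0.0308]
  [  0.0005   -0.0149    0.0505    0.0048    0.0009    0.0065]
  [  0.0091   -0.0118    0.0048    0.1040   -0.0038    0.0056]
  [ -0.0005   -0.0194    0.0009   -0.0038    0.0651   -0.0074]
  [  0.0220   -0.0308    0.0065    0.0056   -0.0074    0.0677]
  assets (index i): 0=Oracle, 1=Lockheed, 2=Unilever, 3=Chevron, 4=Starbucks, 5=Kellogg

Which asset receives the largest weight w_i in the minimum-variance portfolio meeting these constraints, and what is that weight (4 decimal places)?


g=Σ⁻¹μ = [1.0855  2.9167  3.3387  1.2017  2.7191  2.4762]
h=Σ⁻¹𝟙 = [12.9851  21.2268  22.0144  9.6857  24.3153  19.9515]
a=μᵀg=1.771989  b=𝟙ᵀg=13.737995  c=𝟙ᵀh=110.178724  D=ac−b²=6.503006
λ₁=(c·0.160−b)/D = (110.178724·0.160−13.737995)/6.503006 = 0.598277
λ₂=(a−b·0.160)/D = (1.771989−13.737995·0.160)/6.503006 = -0.065522
w* = 0.598277·g + -0.065522·h:
  w_0 = 0.598277·1.0855 + -0.065522·12.9851 = -0.2014  (Oracle)
  w_1 = 0.598277·2.9167 + -0.065522·21.2268 = 0.3542  (Lockheed)
  w_2 = 0.598277·3.3387 + -0.065522·22.0144 = 0.5550  (Unilever)
  w_3 = 0.598277·1.2017 + -0.065522·9.6857 = 0.0843  (Chevron)
  w_4 = 0.598277·2.7191 + -0.065522·24.3153 = 0.0336  (Starbucks)
  w_5 = 0.598277·2.4762 + -0.065522·19.9515 = 0.1742  (Kellogg)
Σw_i=1.0000  μᵀw=0.1600
σ²=wᵀΣw=λ₁·μ_p+λ₂ = 0.598277·0.160 + -0.065522 = 0.030202 ≈ 0.0302

Unilever (0.5550)


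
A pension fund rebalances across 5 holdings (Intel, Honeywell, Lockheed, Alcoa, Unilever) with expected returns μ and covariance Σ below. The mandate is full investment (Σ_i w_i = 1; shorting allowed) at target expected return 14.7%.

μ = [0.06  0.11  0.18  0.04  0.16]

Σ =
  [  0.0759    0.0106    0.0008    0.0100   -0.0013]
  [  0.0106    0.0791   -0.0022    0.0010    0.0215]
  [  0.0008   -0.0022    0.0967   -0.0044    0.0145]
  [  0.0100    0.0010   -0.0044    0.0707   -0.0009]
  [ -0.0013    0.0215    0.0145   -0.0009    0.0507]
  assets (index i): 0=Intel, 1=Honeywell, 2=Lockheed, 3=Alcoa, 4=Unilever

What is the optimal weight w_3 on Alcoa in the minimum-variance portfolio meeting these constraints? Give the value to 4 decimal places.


0.0479

u=Σ⁻¹μ = [0.6450  0.6703  1.5292  0.5916  2.4613]
v=Σ⁻¹𝟙 = [10.5569  7.3396  8.8375  13.2830  14.5904]
a=μᵀu=0.805151  b=𝟙ᵀu=5.897304  c=𝟙ᵀv=54.607390  D=ac−b²=9.189026
λ₁=(c·0.147−b)/D = (54.607390·0.147−5.897304)/9.189026 = 0.231796
λ₂=(a−b·0.147)/D = (0.805151−5.897304·0.147)/9.189026 = -0.006720
w* = 0.231796·u + -0.006720·v:
  w_0 = 0.231796·0.6450 + -0.006720·10.5569 = 0.0786  (Intel)
  w_1 = 0.231796·0.6703 + -0.006720·7.3396 = 0.1060  (Honeywell)
  w_2 = 0.231796·1.5292 + -0.006720·8.8375 = 0.2951  (Lockheed)
  w_3 = 0.231796·0.5916 + -0.006720·13.2830 = 0.0479  (Alcoa)
  w_4 = 0.231796·2.4613 + -0.006720·14.5904 = 0.4725  (Unilever)
Σw_i=1.0000  μᵀw=0.1470
σ²=wᵀΣw=λ₁·μ_p+λ₂ = 0.231796·0.147 + -0.006720 = 0.027354 ≈ 0.0274


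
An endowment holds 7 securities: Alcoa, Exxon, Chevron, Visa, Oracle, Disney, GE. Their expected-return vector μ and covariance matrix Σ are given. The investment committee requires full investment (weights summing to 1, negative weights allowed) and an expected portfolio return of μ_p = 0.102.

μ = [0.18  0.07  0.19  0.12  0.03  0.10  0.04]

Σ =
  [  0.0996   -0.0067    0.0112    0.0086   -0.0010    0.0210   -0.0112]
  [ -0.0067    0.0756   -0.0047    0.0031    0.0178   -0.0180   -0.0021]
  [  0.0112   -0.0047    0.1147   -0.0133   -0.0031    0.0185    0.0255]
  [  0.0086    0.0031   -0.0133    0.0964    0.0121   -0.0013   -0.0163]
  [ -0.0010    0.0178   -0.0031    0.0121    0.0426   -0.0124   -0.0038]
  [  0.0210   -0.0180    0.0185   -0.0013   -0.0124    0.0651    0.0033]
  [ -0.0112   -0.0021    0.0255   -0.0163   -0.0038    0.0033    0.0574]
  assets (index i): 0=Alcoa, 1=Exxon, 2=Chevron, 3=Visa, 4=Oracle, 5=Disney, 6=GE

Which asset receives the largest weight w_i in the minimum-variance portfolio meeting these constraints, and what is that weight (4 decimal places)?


x=Σ⁻¹μ = [1.4841  1.2944  1.3900  1.3698  0.2880  1.0638  0.7632]
y=Σ⁻¹𝟙 = [8.4297  13.5032  2.3285  10.6270  22.7095  19.1389  21.9469]
a=μᵀx=0.931769  b=𝟙ᵀx=7.653269  c=𝟙ᵀy=98.683675  D=ac−b²=33.377857
λ₁=(c·0.102−b)/D = (98.683675·0.102−7.653269)/33.377857 = 0.072277
λ₂=(a−b·0.102)/D = (0.931769−7.653269·0.102)/33.377857 = 0.004528
w* = 0.072277·x + 0.004528·y:
  w_0 = 0.072277·1.4841 + 0.004528·8.4297 = 0.1454  (Alcoa)
  w_1 = 0.072277·1.2944 + 0.004528·13.5032 = 0.1547  (Exxon)
  w_2 = 0.072277·1.3900 + 0.004528·2.3285 = 0.1110  (Chevron)
  w_3 = 0.072277·1.3698 + 0.004528·10.6270 = 0.1471  (Visa)
  w_4 = 0.072277·0.2880 + 0.004528·22.7095 = 0.1236  (Oracle)
  w_5 = 0.072277·1.0638 + 0.004528·19.1389 = 0.1635  (Disney)
  w_6 = 0.072277·0.7632 + 0.004528·21.9469 = 0.1545  (GE)
Σw_i=1.0000  μᵀw=0.1020
σ²=wᵀΣw=λ₁·μ_p+λ₂ = 0.072277·0.102 + 0.004528 = 0.011900 ≈ 0.0119

Disney (0.1635)


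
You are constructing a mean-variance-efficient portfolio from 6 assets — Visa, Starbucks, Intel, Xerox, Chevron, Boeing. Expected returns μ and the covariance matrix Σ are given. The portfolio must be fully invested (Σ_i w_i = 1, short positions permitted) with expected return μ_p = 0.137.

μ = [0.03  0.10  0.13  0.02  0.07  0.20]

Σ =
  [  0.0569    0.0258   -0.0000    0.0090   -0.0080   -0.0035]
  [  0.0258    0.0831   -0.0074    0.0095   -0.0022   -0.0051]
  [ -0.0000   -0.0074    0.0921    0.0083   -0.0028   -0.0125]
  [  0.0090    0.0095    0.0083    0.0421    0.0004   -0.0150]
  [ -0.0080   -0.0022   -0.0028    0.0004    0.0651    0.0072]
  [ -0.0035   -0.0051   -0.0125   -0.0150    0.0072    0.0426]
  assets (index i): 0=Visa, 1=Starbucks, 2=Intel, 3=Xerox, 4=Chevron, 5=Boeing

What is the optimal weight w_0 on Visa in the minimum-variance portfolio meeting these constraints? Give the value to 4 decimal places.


p=Σ⁻¹μ = [-0.0361  1.5881  2.2154  1.8540  0.5343  6.0946]
q=Σ⁻¹𝟙 = [13.2812  8.5058  14.4392  29.5350  13.5246  37.9343]
a=μᵀp=1.739134  b=𝟙ᵀp=12.250395  c=𝟙ᵀq=117.220130  D=ac−b²=53.789269
λ₁=(c·0.137−b)/D = (117.220130·0.137−12.250395)/53.789269 = 0.070809
λ₂=(a−b·0.137)/D = (1.739134−12.250395·0.137)/53.789269 = 0.001131
w* = 0.070809·p + 0.001131·q:
  w_0 = 0.070809·-0.0361 + 0.001131·13.2812 = 0.0125  (Visa)
  w_1 = 0.070809·1.5881 + 0.001131·8.5058 = 0.1221  (Starbucks)
  w_2 = 0.070809·2.2154 + 0.001131·14.4392 = 0.1732  (Intel)
  w_3 = 0.070809·1.8540 + 0.001131·29.5350 = 0.1647  (Xerox)
  w_4 = 0.070809·0.5343 + 0.001131·13.5246 = 0.0531  (Chevron)
  w_5 = 0.070809·6.0946 + 0.001131·37.9343 = 0.4745  (Boeing)
Σw_i=1.0000  μᵀw=0.1370
σ²=wᵀΣw=λ₁·μ_p+λ₂ = 0.070809·0.137 + 0.001131 = 0.010832 ≈ 0.0108

0.0125


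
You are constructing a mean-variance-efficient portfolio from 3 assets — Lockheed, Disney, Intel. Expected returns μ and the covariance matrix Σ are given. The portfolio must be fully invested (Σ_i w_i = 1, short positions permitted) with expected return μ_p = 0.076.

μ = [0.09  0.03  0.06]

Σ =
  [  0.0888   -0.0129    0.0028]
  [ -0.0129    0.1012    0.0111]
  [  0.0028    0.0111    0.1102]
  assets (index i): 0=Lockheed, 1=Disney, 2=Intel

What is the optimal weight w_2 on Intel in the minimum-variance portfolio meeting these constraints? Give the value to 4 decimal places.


u=Σ⁻¹μ = [1.0533  0.3781  0.4796]
v=Σ⁻¹𝟙 = [12.5647  10.6403  7.6834]
a=μᵀu=0.134919  b=𝟙ᵀu=1.911038  c=𝟙ᵀv=30.888424  D=ac−b²=0.515361
λ₁=(c·0.076−b)/D = (30.888424·0.076−1.911038)/0.515361 = 0.846946
λ₂=(a−b·0.076)/D = (0.134919−1.911038·0.076)/0.515361 = -0.020025
w* = 0.846946·u + -0.020025·v:
  w_0 = 0.846946·1.0533 + -0.020025·12.5647 = 0.6405  (Lockheed)
  w_1 = 0.846946·0.3781 + -0.020025·10.6403 = 0.1072  (Disney)
  w_2 = 0.846946·0.4796 + -0.020025·7.6834 = 0.2523  (Intel)
Σw_i=1.0000  μᵀw=0.0760
σ²=wᵀΣw=λ₁·μ_p+λ₂ = 0.846946·0.076 + -0.020025 = 0.044343 ≈ 0.0443

0.2523
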